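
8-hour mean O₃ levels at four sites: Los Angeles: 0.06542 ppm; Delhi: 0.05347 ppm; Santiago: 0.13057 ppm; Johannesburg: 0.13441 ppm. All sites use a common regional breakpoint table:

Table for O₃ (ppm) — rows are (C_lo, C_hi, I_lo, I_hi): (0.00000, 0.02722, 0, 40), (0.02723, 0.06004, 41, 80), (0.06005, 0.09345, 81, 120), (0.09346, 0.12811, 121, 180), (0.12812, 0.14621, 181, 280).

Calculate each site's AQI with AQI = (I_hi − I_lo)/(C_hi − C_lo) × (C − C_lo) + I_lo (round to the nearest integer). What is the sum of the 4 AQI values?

568

Los Angeles: row 0.06005–0.09345 (AQI 81–120). (120−81)·(0.06542−0.06005)/(0.09345−0.06005) + 81 = 39·0.00537/0.03340 + 81 ≈ 87.27 → 87.
Delhi: row 0.02723–0.06004 (AQI 41–80). (80−41)·(0.05347−0.02723)/(0.06004−0.02723) + 41 = 39·0.02624/0.03281 + 41 ≈ 72.19 → 72.
Santiago: 0.13057 lies in 0.12812–0.14621, so I_lo=181, I_hi=280, C_lo=0.12812, C_hi=0.14621.
(280−181)/(0.14621−0.12812) × (0.13057−0.12812) + 181 = 99/0.01809 × 0.00245 + 181 ≈ 194.41 → 194.
Johannesburg: 0.13441 lies in 0.12812–0.14621, so I_lo=181, I_hi=280, C_lo=0.12812, C_hi=0.14621.
(280−181)/(0.14621−0.12812) × (0.13441−0.12812) + 181 = 99/0.01809 × 0.00629 + 181 ≈ 215.42 → 215.
AQIs: Los Angeles=87, Delhi=72, Santiago=194, Johannesburg=215. Sum = 87 + 72 + 194 + 215 = 568.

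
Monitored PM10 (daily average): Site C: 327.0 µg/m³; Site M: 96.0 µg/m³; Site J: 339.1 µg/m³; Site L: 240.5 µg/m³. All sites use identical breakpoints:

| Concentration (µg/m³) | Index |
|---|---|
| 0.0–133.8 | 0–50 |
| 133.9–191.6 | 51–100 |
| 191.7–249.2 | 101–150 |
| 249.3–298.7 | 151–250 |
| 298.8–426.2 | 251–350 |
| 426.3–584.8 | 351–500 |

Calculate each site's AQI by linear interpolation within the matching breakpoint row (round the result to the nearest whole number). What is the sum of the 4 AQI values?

734

Site C: row 298.8–426.2 (AQI 251–350). (350−251)·(327.0−298.8)/(426.2−298.8) + 251 = 99·28.2/127.4 + 251 ≈ 272.91 → 273.
Site M: 96.0 ∈ [0.0, 133.8] ↔ index [0, 50].
0 + (96.0−0.0)·(50−0)/(133.8−0.0) = 0 + 96.0·50/133.8 ≈ 35.87, so AQI = 36.
Site J: 339.1 lies in 298.8–426.2, so I_lo=251, I_hi=350, C_lo=298.8, C_hi=426.2.
(350−251)/(426.2−298.8) × (339.1−298.8) + 251 = 99/127.4 × 40.3 + 251 ≈ 282.32 → 282.
Site L: row 191.7–249.2 (AQI 101–150). (150−101)·(240.5−191.7)/(249.2−191.7) + 101 = 49·48.8/57.5 + 101 ≈ 142.59 → 143.
AQIs: Site C=273, Site M=36, Site J=282, Site L=143. Sum = 273 + 36 + 282 + 143 = 734.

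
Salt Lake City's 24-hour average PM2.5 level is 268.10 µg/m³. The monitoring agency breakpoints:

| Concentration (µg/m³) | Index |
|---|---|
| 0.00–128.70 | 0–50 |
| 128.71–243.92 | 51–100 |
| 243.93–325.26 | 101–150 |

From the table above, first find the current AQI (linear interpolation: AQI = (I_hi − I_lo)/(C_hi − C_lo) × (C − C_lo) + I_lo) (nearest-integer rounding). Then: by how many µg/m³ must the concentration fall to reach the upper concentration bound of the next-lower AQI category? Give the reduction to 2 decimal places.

PM2.5: 268.10 lies in 243.93–325.26, so I_lo=101, I_hi=150, C_lo=243.93, C_hi=325.26.
(150−101)/(325.26−243.93) × (268.10−243.93) + 101 = 49/81.33 × 24.17 + 101 ≈ 115.56 → 116.
Current AQI 116 is in the Unhealthy for Sensitive Groups range (101–150). The next-lower category tops out at AQI 100, whose upper concentration bound is 243.92 µg/m³.
Reduction needed = 268.10 − 243.92 = 24.18 µg/m³.

24.18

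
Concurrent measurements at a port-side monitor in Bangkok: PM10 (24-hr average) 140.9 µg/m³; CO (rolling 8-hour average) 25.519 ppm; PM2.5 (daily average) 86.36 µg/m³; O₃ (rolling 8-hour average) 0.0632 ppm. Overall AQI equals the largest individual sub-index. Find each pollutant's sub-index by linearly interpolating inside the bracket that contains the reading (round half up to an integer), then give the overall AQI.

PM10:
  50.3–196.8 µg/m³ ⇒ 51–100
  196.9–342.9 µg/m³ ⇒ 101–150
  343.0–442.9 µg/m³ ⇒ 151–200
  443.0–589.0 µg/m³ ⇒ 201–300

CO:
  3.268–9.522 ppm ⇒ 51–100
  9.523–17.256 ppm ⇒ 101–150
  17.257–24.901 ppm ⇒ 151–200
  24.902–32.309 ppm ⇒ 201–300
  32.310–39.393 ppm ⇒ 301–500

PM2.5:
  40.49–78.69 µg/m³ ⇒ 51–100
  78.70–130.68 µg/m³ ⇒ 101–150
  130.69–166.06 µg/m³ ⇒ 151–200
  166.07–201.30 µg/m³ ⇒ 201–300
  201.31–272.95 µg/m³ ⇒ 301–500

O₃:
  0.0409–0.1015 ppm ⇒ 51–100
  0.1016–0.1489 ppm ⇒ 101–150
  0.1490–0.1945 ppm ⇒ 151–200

209

PM10: 140.9 lies in 50.3–196.8, so I_lo=51, I_hi=100, C_lo=50.3, C_hi=196.8.
(100−51)/(196.8−50.3) × (140.9−50.3) + 51 = 49/146.5 × 90.6 + 51 ≈ 81.30 → 81.
CO 25.519: bracket 24.902–32.309 → index 201–300; slope 99/7.407, offset 0.617.
AQI = 201 + 99/7.407·0.617 ≈ 209.25 ⇒ 209.
PM2.5: 86.36 ∈ [78.70, 130.68] ↔ index [101, 150].
101 + (86.36−78.70)·(150−101)/(130.68−78.70) = 101 + 7.66·49/51.98 ≈ 108.22, so AQI = 108.
O₃: 0.0632 ∈ [0.0409, 0.1015] ↔ index [51, 100].
51 + (0.0632−0.0409)·(100−51)/(0.1015−0.0409) = 51 + 0.0223·49/0.0606 ≈ 69.03, so AQI = 69.
Sub-indices: PM10→81, CO→209, PM2.5→108, O₃→69. Overall AQI = max = 209; dominant pollutant is CO.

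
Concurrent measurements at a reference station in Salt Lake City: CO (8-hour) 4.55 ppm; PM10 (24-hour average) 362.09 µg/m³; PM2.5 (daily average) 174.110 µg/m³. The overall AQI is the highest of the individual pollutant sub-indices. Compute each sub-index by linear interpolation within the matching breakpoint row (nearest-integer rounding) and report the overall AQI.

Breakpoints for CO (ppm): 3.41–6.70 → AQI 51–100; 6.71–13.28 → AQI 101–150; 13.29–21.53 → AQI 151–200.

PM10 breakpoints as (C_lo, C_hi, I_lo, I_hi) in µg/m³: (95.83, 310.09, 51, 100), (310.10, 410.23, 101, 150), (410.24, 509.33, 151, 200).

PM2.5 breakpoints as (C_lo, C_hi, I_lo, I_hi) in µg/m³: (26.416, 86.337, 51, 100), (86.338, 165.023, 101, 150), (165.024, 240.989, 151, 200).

157

CO: row 3.41–6.70 (AQI 51–100). (100−51)·(4.55−3.41)/(6.70−3.41) + 51 = 49·1.14/3.29 + 51 ≈ 67.98 → 68.
PM10: row 310.10–410.23 (AQI 101–150). (150−101)·(362.09−310.10)/(410.23−310.10) + 101 = 49·51.99/100.13 + 101 ≈ 126.44 → 126.
PM2.5: 174.110 ∈ [165.024, 240.989] ↔ index [151, 200].
151 + (174.110−165.024)·(200−151)/(240.989−165.024) = 151 + 9.086·49/75.965 ≈ 156.86, so AQI = 157.
Sub-indices: CO→68, PM10→126, PM2.5→157. Overall AQI = max = 157; dominant pollutant is PM2.5.
AQI 157: Unhealthy.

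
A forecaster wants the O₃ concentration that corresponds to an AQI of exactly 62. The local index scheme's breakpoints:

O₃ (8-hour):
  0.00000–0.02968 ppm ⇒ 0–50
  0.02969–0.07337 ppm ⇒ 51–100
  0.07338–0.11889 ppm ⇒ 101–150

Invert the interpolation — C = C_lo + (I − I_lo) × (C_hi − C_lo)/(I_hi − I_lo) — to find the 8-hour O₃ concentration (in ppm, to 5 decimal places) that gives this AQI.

0.03950

AQI 62 lies in the 51–100 band, which corresponds to 0.02969–0.07337 ppm.
C = 0.02969 + (62−51)×(0.07337−0.02969)/(100−51) = 0.02969 + 11×0.04368/49 ≈ 0.0394957 ppm → 0.03950 ppm to 5 dp.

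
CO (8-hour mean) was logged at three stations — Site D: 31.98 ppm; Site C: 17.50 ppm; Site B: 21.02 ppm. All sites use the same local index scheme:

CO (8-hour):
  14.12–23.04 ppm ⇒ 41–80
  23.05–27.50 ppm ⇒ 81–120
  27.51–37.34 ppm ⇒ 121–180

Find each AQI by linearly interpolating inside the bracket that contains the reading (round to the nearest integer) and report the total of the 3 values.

275

Site D: 31.98 ∈ [27.51, 37.34] ↔ index [121, 180].
121 + (31.98−27.51)·(180−121)/(37.34−27.51) = 121 + 4.47·59/9.83 ≈ 147.83, so AQI = 148.
Site C: row 14.12–23.04 (AQI 41–80). (80−41)·(17.50−14.12)/(23.04−14.12) + 41 = 39·3.38/8.92 + 41 ≈ 55.78 → 56.
Site B: row 14.12–23.04 (AQI 41–80). (80−41)·(21.02−14.12)/(23.04−14.12) + 41 = 39·6.90/8.92 + 41 ≈ 71.17 → 71.
AQIs: Site D=148, Site C=56, Site B=71. Sum = 148 + 56 + 71 = 275.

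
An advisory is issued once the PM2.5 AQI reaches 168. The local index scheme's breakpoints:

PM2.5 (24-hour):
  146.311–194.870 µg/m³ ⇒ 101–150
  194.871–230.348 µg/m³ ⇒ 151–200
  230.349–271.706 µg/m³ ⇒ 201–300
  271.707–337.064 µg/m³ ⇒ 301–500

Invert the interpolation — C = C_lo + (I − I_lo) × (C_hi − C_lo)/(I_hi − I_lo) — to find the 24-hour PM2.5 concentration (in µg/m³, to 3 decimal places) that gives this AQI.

AQI 168 lies in the 151–200 band, which corresponds to 194.871–230.348 µg/m³.
C = 194.871 + (168−151)×(230.348−194.871)/(200−151) = 194.871 + 17×35.477/49 ≈ 207.17935 µg/m³ → 207.179 µg/m³ to 3 dp.

207.179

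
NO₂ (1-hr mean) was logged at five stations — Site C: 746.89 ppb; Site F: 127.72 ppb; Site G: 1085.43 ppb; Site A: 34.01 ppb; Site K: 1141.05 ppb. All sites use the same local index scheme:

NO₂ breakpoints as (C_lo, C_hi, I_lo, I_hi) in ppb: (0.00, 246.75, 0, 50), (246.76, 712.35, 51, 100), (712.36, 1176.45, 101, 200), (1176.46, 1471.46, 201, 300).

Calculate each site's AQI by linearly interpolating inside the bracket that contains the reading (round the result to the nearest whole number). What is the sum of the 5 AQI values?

Site C: row 712.36–1176.45 (AQI 101–200). (200−101)·(746.89−712.36)/(1176.45−712.36) + 101 = 99·34.53/464.09 + 101 ≈ 108.37 → 108.
Site F: row 0.00–246.75 (AQI 0–50). (50−0)·(127.72−0.00)/(246.75−0.00) + 0 = 50·127.72/246.75 + 0 ≈ 25.88 → 26.
Site G: row 712.36–1176.45 (AQI 101–200). (200−101)·(1085.43−712.36)/(1176.45−712.36) + 101 = 99·373.07/464.09 + 101 ≈ 180.58 → 181.
Site A: 34.01 lies in 0.00–246.75, so I_lo=0, I_hi=50, C_lo=0.00, C_hi=246.75.
(50−0)/(246.75−0.00) × (34.01−0.00) + 0 = 50/246.75 × 34.01 + 0 ≈ 6.89 → 7.
Site K: 1141.05 ∈ [712.36, 1176.45] ↔ index [101, 200].
101 + (1141.05−712.36)·(200−101)/(1176.45−712.36) = 101 + 428.69·99/464.09 ≈ 192.45, so AQI = 192.
AQIs: Site C=108, Site F=26, Site G=181, Site A=7, Site K=192. Sum = 108 + 26 + 181 + 7 + 192 = 514.

514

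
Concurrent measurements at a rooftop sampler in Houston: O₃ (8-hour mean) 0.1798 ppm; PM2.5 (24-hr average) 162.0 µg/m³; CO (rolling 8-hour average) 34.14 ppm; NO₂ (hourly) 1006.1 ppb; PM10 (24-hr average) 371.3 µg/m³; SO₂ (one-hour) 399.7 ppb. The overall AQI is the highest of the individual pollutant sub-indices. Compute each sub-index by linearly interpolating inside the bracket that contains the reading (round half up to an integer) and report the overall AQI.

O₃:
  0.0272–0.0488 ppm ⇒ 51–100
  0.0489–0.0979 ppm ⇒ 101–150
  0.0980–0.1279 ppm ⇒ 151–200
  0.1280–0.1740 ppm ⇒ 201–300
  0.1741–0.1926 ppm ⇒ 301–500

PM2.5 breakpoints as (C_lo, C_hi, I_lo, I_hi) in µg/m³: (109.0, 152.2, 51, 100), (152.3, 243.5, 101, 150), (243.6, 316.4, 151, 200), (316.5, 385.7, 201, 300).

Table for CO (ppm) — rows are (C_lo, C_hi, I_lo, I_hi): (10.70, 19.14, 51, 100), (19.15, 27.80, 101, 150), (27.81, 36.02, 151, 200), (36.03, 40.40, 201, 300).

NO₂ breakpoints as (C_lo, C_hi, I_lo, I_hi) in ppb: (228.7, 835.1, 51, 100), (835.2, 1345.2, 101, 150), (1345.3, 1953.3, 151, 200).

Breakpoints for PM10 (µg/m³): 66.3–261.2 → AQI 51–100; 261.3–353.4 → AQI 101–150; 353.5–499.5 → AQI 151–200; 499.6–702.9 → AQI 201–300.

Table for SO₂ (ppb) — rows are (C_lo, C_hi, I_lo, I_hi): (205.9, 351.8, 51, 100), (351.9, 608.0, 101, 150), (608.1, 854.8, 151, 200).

362

O₃: row 0.1741–0.1926 (AQI 301–500). (500−301)·(0.1798−0.1741)/(0.1926−0.1741) + 301 = 199·0.0057/0.0185 + 301 ≈ 362.31 → 362.
PM2.5: 162.0 ∈ [152.3, 243.5] ↔ index [101, 150].
101 + (162.0−152.3)·(150−101)/(243.5−152.3) = 101 + 9.7·49/91.2 ≈ 106.21, so AQI = 106.
CO: 34.14 ∈ [27.81, 36.02] ↔ index [151, 200].
151 + (34.14−27.81)·(200−151)/(36.02−27.81) = 151 + 6.33·49/8.21 ≈ 188.78, so AQI = 189.
NO₂: 1006.1 lies in 835.2–1345.2, so I_lo=101, I_hi=150, C_lo=835.2, C_hi=1345.2.
(150−101)/(1345.2−835.2) × (1006.1−835.2) + 101 = 49/510.0 × 170.9 + 101 ≈ 117.42 → 117.
PM10: row 353.5–499.5 (AQI 151–200). (200−151)·(371.3−353.5)/(499.5−353.5) + 151 = 49·17.8/146.0 + 151 ≈ 156.97 → 157.
SO₂ 399.7: bracket 351.9–608.0 → index 101–150; slope 49/256.1, offset 47.8.
AQI = 101 + 49/256.1·47.8 ≈ 110.15 ⇒ 110.
Sub-indices: O₃→362, PM2.5→106, CO→189, NO₂→117, PM10→157, SO₂→110. Overall AQI = max = 362; dominant pollutant is O₃.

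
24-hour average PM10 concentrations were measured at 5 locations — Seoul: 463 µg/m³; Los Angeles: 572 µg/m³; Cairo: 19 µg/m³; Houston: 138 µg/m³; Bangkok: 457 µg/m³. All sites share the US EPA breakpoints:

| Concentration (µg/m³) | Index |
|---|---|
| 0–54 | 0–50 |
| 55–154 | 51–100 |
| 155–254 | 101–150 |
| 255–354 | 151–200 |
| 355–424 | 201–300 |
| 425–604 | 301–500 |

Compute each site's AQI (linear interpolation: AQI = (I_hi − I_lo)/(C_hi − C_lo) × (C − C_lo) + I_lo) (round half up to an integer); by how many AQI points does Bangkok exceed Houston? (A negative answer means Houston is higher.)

245

Seoul: 463 lies in 425–604, so I_lo=301, I_hi=500, C_lo=425, C_hi=604.
(500−301)/(604−425) × (463−425) + 301 = 199/179 × 38 + 301 ≈ 343.25 → 343.
Los Angeles: 572 ∈ [425, 604] ↔ index [301, 500].
301 + (572−425)·(500−301)/(604−425) = 301 + 147·199/179 ≈ 464.42, so AQI = 464.
Cairo 19: bracket 0–54 → index 0–50; slope 50/54, offset 19.
AQI = 0 + 50/54·19 ≈ 17.59 ⇒ 18.
Houston 138: bracket 55–154 → index 51–100; slope 49/99, offset 83.
AQI = 51 + 49/99·83 ≈ 92.08 ⇒ 92.
Bangkok 457: bracket 425–604 → index 301–500; slope 199/179, offset 32.
AQI = 301 + 199/179·32 ≈ 336.58 ⇒ 337.
AQIs: Seoul=343, Los Angeles=464, Cairo=18, Houston=92, Bangkok=337. Bangkok (337) − Houston (92) = 245.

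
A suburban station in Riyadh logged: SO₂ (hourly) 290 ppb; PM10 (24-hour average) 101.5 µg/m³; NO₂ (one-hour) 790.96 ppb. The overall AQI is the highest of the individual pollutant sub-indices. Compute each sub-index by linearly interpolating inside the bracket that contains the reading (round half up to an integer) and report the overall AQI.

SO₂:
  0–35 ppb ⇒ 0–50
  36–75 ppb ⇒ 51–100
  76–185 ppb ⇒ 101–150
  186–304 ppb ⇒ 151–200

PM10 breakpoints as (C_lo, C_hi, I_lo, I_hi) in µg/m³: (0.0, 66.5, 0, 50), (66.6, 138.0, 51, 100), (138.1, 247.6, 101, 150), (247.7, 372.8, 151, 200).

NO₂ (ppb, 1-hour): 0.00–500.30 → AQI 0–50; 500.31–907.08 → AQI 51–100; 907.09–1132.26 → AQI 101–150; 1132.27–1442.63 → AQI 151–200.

194

SO₂: 290 ∈ [186, 304] ↔ index [151, 200].
151 + (290−186)·(200−151)/(304−186) = 151 + 104·49/118 ≈ 194.19, so AQI = 194.
PM10: 101.5 lies in 66.6–138.0, so I_lo=51, I_hi=100, C_lo=66.6, C_hi=138.0.
(100−51)/(138.0−66.6) × (101.5−66.6) + 51 = 49/71.4 × 34.9 + 51 ≈ 74.95 → 75.
NO₂: row 500.31–907.08 (AQI 51–100). (100−51)·(790.96−500.31)/(907.08−500.31) + 51 = 49·290.65/406.77 + 51 ≈ 86.01 → 86.
Sub-indices: SO₂→194, PM10→75, NO₂→86. Overall AQI = max = 194; dominant pollutant is SO₂.
AQI 194: Unhealthy.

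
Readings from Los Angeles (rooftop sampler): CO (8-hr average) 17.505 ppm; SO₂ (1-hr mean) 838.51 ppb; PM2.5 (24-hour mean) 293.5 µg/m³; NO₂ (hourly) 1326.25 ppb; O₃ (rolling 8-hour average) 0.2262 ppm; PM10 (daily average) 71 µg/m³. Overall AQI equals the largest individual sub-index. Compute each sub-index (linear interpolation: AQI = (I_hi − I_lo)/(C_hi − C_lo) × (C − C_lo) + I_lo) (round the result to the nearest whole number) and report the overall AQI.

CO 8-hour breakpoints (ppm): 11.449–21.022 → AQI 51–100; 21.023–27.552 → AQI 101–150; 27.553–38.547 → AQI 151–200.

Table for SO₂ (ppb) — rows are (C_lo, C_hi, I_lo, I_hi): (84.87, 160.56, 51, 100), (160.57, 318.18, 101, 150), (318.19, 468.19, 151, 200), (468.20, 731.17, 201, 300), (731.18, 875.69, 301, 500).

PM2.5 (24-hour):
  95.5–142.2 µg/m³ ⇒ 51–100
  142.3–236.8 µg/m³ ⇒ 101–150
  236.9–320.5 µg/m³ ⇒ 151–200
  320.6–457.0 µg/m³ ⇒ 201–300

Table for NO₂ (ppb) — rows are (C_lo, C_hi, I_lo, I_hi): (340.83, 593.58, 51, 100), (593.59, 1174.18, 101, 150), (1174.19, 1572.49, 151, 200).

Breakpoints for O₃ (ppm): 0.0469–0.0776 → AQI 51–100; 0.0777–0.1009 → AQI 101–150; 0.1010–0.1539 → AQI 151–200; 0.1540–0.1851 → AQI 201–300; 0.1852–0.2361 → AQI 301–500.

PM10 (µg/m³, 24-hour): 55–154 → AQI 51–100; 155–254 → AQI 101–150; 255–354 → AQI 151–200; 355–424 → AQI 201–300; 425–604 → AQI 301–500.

461

CO 17.505: bracket 11.449–21.022 → index 51–100; slope 49/9.573, offset 6.056.
AQI = 51 + 49/9.573·6.056 ≈ 82.00 ⇒ 82.
SO₂: row 731.18–875.69 (AQI 301–500). (500−301)·(838.51−731.18)/(875.69−731.18) + 301 = 199·107.33/144.51 + 301 ≈ 448.80 → 449.
PM2.5 293.5: bracket 236.9–320.5 → index 151–200; slope 49/83.6, offset 56.6.
AQI = 151 + 49/83.6·56.6 ≈ 184.17 ⇒ 184.
NO₂ 1326.25: bracket 1174.19–1572.49 → index 151–200; slope 49/398.30, offset 152.06.
AQI = 151 + 49/398.30·152.06 ≈ 169.71 ⇒ 170.
O₃ 0.2262: bracket 0.1852–0.2361 → index 301–500; slope 199/0.0509, offset 0.0410.
AQI = 301 + 199/0.0509·0.0410 ≈ 461.29 ⇒ 461.
PM10: 71 ∈ [55, 154] ↔ index [51, 100].
51 + (71−55)·(100−51)/(154−55) = 51 + 16·49/99 ≈ 58.92, so AQI = 59.
Sub-indices: CO→82, SO₂→449, PM2.5→184, NO₂→170, O₃→461, PM10→59. Overall AQI = max = 461; dominant pollutant is O₃.
AQI 461: Hazardous.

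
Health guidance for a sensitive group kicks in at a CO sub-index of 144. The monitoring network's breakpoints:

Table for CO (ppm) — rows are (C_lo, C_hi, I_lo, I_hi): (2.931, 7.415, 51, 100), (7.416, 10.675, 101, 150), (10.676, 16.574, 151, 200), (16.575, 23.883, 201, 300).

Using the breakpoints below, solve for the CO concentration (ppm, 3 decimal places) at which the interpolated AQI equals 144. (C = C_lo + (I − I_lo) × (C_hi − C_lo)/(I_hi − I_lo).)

10.276

AQI 144 lies in the 101–150 band, which corresponds to 7.416–10.675 ppm.
C = 7.416 + (144−101)×(10.675−7.416)/(150−101) = 7.416 + 43×3.259/49 ≈ 10.27594 ppm → 10.276 ppm to 3 dp.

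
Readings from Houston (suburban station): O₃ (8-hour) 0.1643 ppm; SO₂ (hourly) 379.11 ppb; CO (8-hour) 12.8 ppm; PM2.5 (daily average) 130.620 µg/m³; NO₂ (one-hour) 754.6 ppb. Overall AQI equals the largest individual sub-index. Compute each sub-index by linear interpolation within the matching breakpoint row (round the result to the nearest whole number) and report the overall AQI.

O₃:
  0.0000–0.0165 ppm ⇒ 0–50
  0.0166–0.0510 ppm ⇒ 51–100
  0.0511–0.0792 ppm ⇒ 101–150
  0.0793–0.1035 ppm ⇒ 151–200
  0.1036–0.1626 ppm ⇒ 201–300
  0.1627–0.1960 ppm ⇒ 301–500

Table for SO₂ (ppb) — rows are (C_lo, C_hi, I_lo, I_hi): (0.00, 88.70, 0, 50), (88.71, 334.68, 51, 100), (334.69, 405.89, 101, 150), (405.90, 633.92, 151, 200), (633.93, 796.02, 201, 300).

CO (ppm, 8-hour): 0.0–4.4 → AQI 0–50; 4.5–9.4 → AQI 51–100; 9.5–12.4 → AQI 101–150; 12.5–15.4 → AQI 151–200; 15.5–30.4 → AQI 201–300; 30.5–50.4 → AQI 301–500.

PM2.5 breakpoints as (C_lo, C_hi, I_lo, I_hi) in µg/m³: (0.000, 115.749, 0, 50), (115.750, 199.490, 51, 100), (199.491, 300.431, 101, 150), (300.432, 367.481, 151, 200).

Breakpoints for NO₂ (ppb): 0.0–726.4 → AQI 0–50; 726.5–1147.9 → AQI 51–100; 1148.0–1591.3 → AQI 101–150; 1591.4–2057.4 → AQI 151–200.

311

O₃: 0.1643 lies in 0.1627–0.1960, so I_lo=301, I_hi=500, C_lo=0.1627, C_hi=0.1960.
(500−301)/(0.1960−0.1627) × (0.1643−0.1627) + 301 = 199/0.0333 × 0.0016 + 301 ≈ 310.56 → 311.
SO₂: 379.11 lies in 334.69–405.89, so I_lo=101, I_hi=150, C_lo=334.69, C_hi=405.89.
(150−101)/(405.89−334.69) × (379.11−334.69) + 101 = 49/71.20 × 44.42 + 101 ≈ 131.57 → 132.
CO: 12.8 lies in 12.5–15.4, so I_lo=151, I_hi=200, C_lo=12.5, C_hi=15.4.
(200−151)/(15.4−12.5) × (12.8−12.5) + 151 = 49/2.9 × 0.3 + 151 ≈ 156.07 → 156.
PM2.5: 130.620 lies in 115.750–199.490, so I_lo=51, I_hi=100, C_lo=115.750, C_hi=199.490.
(100−51)/(199.490−115.750) × (130.620−115.750) + 51 = 49/83.740 × 14.870 + 51 ≈ 59.70 → 60.
NO₂: 754.6 lies in 726.5–1147.9, so I_lo=51, I_hi=100, C_lo=726.5, C_hi=1147.9.
(100−51)/(1147.9−726.5) × (754.6−726.5) + 51 = 49/421.4 × 28.1 + 51 ≈ 54.27 → 54.
Sub-indices: O₃→311, SO₂→132, CO→156, PM2.5→60, NO₂→54. Overall AQI = max = 311; dominant pollutant is O₃.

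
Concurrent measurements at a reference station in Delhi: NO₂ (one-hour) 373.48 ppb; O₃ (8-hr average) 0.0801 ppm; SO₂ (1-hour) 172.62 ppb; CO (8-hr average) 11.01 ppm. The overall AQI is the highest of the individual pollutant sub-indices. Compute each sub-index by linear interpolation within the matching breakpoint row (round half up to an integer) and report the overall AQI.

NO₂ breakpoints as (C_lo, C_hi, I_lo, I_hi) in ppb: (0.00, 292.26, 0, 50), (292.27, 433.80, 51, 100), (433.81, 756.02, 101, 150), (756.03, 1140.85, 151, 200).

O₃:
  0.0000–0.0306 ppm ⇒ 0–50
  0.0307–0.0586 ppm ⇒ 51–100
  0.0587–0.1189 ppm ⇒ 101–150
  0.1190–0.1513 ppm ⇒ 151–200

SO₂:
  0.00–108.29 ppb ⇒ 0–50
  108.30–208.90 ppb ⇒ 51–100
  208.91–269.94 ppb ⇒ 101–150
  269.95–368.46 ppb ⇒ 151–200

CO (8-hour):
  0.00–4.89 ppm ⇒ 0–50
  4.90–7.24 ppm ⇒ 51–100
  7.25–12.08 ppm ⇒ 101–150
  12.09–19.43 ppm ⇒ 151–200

139

NO₂ 373.48: bracket 292.27–433.80 → index 51–100; slope 49/141.53, offset 81.21.
AQI = 51 + 49/141.53·81.21 ≈ 79.12 ⇒ 79.
O₃: 0.0801 ∈ [0.0587, 0.1189] ↔ index [101, 150].
101 + (0.0801−0.0587)·(150−101)/(0.1189−0.0587) = 101 + 0.0214·49/0.0602 ≈ 118.42, so AQI = 118.
SO₂: 172.62 lies in 108.30–208.90, so I_lo=51, I_hi=100, C_lo=108.30, C_hi=208.90.
(100−51)/(208.90−108.30) × (172.62−108.30) + 51 = 49/100.60 × 64.32 + 51 ≈ 82.33 → 82.
CO: 11.01 lies in 7.25–12.08, so I_lo=101, I_hi=150, C_lo=7.25, C_hi=12.08.
(150−101)/(12.08−7.25) × (11.01−7.25) + 101 = 49/4.83 × 3.76 + 101 ≈ 139.14 → 139.
Sub-indices: NO₂→79, O₃→118, SO₂→82, CO→139. Overall AQI = max = 139; dominant pollutant is CO.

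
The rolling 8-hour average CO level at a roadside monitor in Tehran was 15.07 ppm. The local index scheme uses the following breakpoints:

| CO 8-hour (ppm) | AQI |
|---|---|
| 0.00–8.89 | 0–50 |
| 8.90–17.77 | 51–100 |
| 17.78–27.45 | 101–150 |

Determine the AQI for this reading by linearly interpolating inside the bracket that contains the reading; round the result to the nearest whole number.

85

CO: 15.07 lies in 8.90–17.77, so I_lo=51, I_hi=100, C_lo=8.90, C_hi=17.77.
(100−51)/(17.77−8.90) × (15.07−8.90) + 51 = 49/8.87 × 6.17 + 51 ≈ 85.08 → 85.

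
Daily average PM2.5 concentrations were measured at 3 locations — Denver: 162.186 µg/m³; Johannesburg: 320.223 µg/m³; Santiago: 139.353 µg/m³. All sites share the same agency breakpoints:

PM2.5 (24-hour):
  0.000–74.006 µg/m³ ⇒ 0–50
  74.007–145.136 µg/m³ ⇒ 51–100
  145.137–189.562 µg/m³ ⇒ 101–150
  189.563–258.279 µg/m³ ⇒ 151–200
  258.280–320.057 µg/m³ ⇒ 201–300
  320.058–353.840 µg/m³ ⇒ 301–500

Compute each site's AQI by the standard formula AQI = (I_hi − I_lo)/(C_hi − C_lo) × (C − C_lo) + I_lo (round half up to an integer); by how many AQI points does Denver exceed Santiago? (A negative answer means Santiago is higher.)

Denver: 162.186 ∈ [145.137, 189.562] ↔ index [101, 150].
101 + (162.186−145.137)·(150−101)/(189.562−145.137) = 101 + 17.049·49/44.425 ≈ 119.80, so AQI = 120.
Johannesburg 320.223: bracket 320.058–353.840 → index 301–500; slope 199/33.782, offset 0.165.
AQI = 301 + 199/33.782·0.165 ≈ 301.97 ⇒ 302.
Santiago 139.353: bracket 74.007–145.136 → index 51–100; slope 49/71.129, offset 65.346.
AQI = 51 + 49/71.129·65.346 ≈ 96.02 ⇒ 96.
AQIs: Denver=120, Johannesburg=302, Santiago=96. Denver (120) − Santiago (96) = 24.

24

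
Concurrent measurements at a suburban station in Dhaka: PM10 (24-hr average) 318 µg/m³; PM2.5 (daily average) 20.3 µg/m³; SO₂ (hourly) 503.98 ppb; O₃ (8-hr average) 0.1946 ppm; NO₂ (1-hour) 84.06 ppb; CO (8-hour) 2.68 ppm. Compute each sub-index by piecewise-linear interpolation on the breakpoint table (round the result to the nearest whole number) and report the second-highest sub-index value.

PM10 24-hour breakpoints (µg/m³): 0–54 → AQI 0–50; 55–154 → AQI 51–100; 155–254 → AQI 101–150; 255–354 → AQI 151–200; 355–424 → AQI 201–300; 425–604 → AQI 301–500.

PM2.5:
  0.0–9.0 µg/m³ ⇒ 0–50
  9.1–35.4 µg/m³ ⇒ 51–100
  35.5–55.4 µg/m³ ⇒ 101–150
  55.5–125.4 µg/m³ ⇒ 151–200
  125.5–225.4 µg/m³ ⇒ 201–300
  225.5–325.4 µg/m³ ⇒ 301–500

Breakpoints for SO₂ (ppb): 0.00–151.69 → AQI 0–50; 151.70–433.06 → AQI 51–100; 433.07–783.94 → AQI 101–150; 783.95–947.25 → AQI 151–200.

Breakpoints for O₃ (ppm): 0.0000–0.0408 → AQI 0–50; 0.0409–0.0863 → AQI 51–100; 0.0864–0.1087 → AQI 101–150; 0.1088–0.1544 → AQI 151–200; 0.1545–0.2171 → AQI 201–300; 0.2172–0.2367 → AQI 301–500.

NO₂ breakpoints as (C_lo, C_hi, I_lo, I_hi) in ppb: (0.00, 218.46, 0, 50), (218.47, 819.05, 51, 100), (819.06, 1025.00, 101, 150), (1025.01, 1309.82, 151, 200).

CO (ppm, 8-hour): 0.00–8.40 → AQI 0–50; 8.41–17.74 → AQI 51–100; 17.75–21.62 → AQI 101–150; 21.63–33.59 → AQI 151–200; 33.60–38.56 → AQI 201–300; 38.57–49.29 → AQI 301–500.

PM10: 318 ∈ [255, 354] ↔ index [151, 200].
151 + (318−255)·(200−151)/(354−255) = 151 + 63·49/99 ≈ 182.18, so AQI = 182.
PM2.5 20.3: bracket 9.1–35.4 → index 51–100; slope 49/26.3, offset 11.2.
AQI = 51 + 49/26.3·11.2 ≈ 71.87 ⇒ 72.
SO₂: row 433.07–783.94 (AQI 101–150). (150−101)·(503.98−433.07)/(783.94−433.07) + 101 = 49·70.91/350.87 + 101 ≈ 110.90 → 111.
O₃: 0.1946 lies in 0.1545–0.2171, so I_lo=201, I_hi=300, C_lo=0.1545, C_hi=0.2171.
(300−201)/(0.2171−0.1545) × (0.1946−0.1545) + 201 = 99/0.0626 × 0.0401 + 201 ≈ 264.42 → 264.
NO₂: 84.06 ∈ [0.00, 218.46] ↔ index [0, 50].
0 + (84.06−0.00)·(50−0)/(218.46−0.00) = 0 + 84.06·50/218.46 ≈ 19.24, so AQI = 19.
CO 2.68: bracket 0.00–8.40 → index 0–50; slope 50/8.40, offset 2.68.
AQI = 0 + 50/8.40·2.68 ≈ 15.95 ⇒ 16.
Sub-indices: PM10→182, PM2.5→72, SO₂→111, O₃→264, NO₂→19, CO→16. Ranked high→low: 264, 182, 111, 72, 19, 16. Second-highest sub-index = 182.

182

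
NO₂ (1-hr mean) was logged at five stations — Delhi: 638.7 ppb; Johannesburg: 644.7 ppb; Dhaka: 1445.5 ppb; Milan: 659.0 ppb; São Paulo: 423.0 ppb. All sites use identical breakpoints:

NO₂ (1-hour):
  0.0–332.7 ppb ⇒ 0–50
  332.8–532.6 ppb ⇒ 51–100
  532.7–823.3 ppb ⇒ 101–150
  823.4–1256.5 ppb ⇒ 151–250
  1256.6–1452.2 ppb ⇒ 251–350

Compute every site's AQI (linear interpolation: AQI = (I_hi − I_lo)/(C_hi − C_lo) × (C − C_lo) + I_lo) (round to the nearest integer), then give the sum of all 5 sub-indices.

Delhi: 638.7 ∈ [532.7, 823.3] ↔ index [101, 150].
101 + (638.7−532.7)·(150−101)/(823.3−532.7) = 101 + 106.0·49/290.6 ≈ 118.87, so AQI = 119.
Johannesburg 644.7: bracket 532.7–823.3 → index 101–150; slope 49/290.6, offset 112.0.
AQI = 101 + 49/290.6·112.0 ≈ 119.89 ⇒ 120.
Dhaka: row 1256.6–1452.2 (AQI 251–350). (350−251)·(1445.5−1256.6)/(1452.2−1256.6) + 251 = 99·188.9/195.6 + 251 ≈ 346.61 → 347.
Milan: 659.0 lies in 532.7–823.3, so I_lo=101, I_hi=150, C_lo=532.7, C_hi=823.3.
(150−101)/(823.3−532.7) × (659.0−532.7) + 101 = 49/290.6 × 126.3 + 101 ≈ 122.30 → 122.
São Paulo: row 332.8–532.6 (AQI 51–100). (100−51)·(423.0−332.8)/(532.6−332.8) + 51 = 49·90.2/199.8 + 51 ≈ 73.12 → 73.
AQIs: Delhi=119, Johannesburg=120, Dhaka=347, Milan=122, São Paulo=73. Sum = 119 + 120 + 347 + 122 + 73 = 781.

781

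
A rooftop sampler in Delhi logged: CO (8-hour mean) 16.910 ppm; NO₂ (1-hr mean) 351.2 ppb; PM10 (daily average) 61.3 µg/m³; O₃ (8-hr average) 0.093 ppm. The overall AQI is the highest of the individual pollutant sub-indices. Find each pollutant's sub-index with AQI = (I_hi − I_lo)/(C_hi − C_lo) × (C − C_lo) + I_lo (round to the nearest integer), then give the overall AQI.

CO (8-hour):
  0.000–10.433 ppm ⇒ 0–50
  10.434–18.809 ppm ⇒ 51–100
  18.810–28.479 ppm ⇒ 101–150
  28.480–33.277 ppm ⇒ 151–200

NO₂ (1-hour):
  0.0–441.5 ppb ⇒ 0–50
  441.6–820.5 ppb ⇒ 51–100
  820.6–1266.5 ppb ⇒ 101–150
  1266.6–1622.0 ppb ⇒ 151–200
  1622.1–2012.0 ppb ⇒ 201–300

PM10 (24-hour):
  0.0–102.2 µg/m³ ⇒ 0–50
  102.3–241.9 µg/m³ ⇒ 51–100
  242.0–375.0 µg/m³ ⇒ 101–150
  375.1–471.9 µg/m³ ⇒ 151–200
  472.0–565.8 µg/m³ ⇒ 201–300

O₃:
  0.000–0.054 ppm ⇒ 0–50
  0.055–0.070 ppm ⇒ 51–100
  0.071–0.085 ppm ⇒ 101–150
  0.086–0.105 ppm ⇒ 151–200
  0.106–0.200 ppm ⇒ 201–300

169

CO: 16.910 ∈ [10.434, 18.809] ↔ index [51, 100].
51 + (16.910−10.434)·(100−51)/(18.809−10.434) = 51 + 6.476·49/8.375 ≈ 88.89, so AQI = 89.
NO₂: 351.2 lies in 0.0–441.5, so I_lo=0, I_hi=50, C_lo=0.0, C_hi=441.5.
(50−0)/(441.5−0.0) × (351.2−0.0) + 0 = 50/441.5 × 351.2 + 0 ≈ 39.77 → 40.
PM10: 61.3 ∈ [0.0, 102.2] ↔ index [0, 50].
0 + (61.3−0.0)·(50−0)/(102.2−0.0) = 0 + 61.3·50/102.2 ≈ 29.99, so AQI = 30.
O₃: 0.093 lies in 0.086–0.105, so I_lo=151, I_hi=200, C_lo=0.086, C_hi=0.105.
(200−151)/(0.105−0.086) × (0.093−0.086) + 151 = 49/0.019 × 0.007 + 151 ≈ 169.05 → 169.
Sub-indices: CO→89, NO₂→40, PM10→30, O₃→169. Overall AQI = max = 169; dominant pollutant is O₃.
AQI 169: Unhealthy.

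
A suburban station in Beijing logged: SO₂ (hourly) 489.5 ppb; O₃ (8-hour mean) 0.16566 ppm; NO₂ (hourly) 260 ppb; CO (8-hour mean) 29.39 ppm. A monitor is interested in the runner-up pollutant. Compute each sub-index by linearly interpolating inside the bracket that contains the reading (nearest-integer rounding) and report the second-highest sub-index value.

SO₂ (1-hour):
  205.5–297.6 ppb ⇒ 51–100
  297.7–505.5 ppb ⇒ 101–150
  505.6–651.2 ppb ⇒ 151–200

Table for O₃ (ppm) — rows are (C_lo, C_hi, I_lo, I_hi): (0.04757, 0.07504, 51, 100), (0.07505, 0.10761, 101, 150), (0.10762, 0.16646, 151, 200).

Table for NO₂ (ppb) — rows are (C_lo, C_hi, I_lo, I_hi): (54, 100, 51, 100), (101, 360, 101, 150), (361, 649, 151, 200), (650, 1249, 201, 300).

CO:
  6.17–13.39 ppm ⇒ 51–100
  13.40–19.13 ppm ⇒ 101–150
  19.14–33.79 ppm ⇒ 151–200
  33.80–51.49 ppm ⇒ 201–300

SO₂: 489.5 lies in 297.7–505.5, so I_lo=101, I_hi=150, C_lo=297.7, C_hi=505.5.
(150−101)/(505.5−297.7) × (489.5−297.7) + 101 = 49/207.8 × 191.8 + 101 ≈ 146.23 → 146.
O₃: 0.16566 ∈ [0.10762, 0.16646] ↔ index [151, 200].
151 + (0.16566−0.10762)·(200−151)/(0.16646−0.10762) = 151 + 0.05804·49/0.05884 ≈ 199.33, so AQI = 199.
NO₂: 260 lies in 101–360, so I_lo=101, I_hi=150, C_lo=101, C_hi=360.
(150−101)/(360−101) × (260−101) + 101 = 49/259 × 159 + 101 ≈ 131.08 → 131.
CO: row 19.14–33.79 (AQI 151–200). (200−151)·(29.39−19.14)/(33.79−19.14) + 151 = 49·10.25/14.65 + 151 ≈ 185.28 → 185.
Sub-indices: SO₂→146, O₃→199, NO₂→131, CO→185. Ranked high→low: 199, 185, 146, 131. Second-highest sub-index = 185.

185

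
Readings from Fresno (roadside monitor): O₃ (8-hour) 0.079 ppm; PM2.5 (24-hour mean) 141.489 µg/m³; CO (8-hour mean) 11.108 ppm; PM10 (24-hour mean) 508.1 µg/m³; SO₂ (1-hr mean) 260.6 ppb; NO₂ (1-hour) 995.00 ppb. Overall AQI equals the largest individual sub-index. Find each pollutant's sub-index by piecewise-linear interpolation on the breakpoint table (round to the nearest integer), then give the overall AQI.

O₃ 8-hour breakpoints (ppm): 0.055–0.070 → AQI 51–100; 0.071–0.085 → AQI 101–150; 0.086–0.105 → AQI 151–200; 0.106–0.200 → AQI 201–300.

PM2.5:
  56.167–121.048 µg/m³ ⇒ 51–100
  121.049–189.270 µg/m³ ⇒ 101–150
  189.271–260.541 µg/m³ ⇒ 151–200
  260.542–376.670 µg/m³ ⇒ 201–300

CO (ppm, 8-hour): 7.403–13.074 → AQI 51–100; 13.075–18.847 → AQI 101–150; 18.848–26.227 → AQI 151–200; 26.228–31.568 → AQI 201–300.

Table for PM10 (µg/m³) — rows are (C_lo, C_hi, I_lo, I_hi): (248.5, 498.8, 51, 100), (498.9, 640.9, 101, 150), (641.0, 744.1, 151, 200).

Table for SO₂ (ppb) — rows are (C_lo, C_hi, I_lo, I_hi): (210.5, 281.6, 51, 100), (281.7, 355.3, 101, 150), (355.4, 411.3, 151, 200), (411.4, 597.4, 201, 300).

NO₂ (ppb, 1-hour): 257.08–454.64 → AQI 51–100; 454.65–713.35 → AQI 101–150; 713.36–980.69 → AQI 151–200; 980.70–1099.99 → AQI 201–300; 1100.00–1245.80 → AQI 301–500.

213

O₃: 0.079 ∈ [0.071, 0.085] ↔ index [101, 150].
101 + (0.079−0.071)·(150−101)/(0.085−0.071) = 101 + 0.008·49/0.014 ≈ 129.00, so AQI = 129.
PM2.5: 141.489 ∈ [121.049, 189.270] ↔ index [101, 150].
101 + (141.489−121.049)·(150−101)/(189.270−121.049) = 101 + 20.440·49/68.221 ≈ 115.68, so AQI = 116.
CO 11.108: bracket 7.403–13.074 → index 51–100; slope 49/5.671, offset 3.705.
AQI = 51 + 49/5.671·3.705 ≈ 83.01 ⇒ 83.
PM10: 508.1 lies in 498.9–640.9, so I_lo=101, I_hi=150, C_lo=498.9, C_hi=640.9.
(150−101)/(640.9−498.9) × (508.1−498.9) + 101 = 49/142.0 × 9.2 + 101 ≈ 104.17 → 104.
SO₂ 260.6: bracket 210.5–281.6 → index 51–100; slope 49/71.1, offset 50.1.
AQI = 51 + 49/71.1·50.1 ≈ 85.53 ⇒ 86.
NO₂: 995.00 lies in 980.70–1099.99, so I_lo=201, I_hi=300, C_lo=980.70, C_hi=1099.99.
(300−201)/(1099.99−980.70) × (995.00−980.70) + 201 = 99/119.29 × 14.30 + 201 ≈ 212.87 → 213.
Sub-indices: O₃→129, PM2.5→116, CO→83, PM10→104, SO₂→86, NO₂→213. Overall AQI = max = 213; dominant pollutant is NO₂.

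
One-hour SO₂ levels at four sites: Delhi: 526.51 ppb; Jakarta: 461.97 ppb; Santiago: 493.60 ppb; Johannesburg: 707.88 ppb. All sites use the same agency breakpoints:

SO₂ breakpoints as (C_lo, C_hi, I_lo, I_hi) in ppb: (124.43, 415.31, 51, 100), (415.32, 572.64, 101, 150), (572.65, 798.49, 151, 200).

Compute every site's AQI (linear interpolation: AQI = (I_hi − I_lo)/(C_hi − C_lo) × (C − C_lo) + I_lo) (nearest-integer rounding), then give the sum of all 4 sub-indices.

Delhi: 526.51 ∈ [415.32, 572.64] ↔ index [101, 150].
101 + (526.51−415.32)·(150−101)/(572.64−415.32) = 101 + 111.19·49/157.32 ≈ 135.63, so AQI = 136.
Jakarta: 461.97 lies in 415.32–572.64, so I_lo=101, I_hi=150, C_lo=415.32, C_hi=572.64.
(150−101)/(572.64−415.32) × (461.97−415.32) + 101 = 49/157.32 × 46.65 + 101 ≈ 115.53 → 116.
Santiago: row 415.32–572.64 (AQI 101–150). (150−101)·(493.60−415.32)/(572.64−415.32) + 101 = 49·78.28/157.32 + 101 ≈ 125.38 → 125.
Johannesburg: 707.88 ∈ [572.65, 798.49] ↔ index [151, 200].
151 + (707.88−572.65)·(200−151)/(798.49−572.65) = 151 + 135.23·49/225.84 ≈ 180.34, so AQI = 180.
AQIs: Delhi=136, Jakarta=116, Santiago=125, Johannesburg=180. Sum = 136 + 116 + 125 + 180 = 557.

557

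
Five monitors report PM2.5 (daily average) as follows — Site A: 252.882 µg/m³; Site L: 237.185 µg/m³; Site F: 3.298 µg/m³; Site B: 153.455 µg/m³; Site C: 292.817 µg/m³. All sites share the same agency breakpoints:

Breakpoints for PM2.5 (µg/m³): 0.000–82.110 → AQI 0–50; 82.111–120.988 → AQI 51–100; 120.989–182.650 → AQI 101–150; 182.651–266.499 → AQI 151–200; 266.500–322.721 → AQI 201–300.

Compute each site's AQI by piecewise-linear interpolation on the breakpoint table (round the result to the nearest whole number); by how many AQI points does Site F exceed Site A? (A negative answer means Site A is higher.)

Site A: row 182.651–266.499 (AQI 151–200). (200−151)·(252.882−182.651)/(266.499−182.651) + 151 = 49·70.231/83.848 + 151 ≈ 192.04 → 192.
Site L: 237.185 lies in 182.651–266.499, so I_lo=151, I_hi=200, C_lo=182.651, C_hi=266.499.
(200−151)/(266.499−182.651) × (237.185−182.651) + 151 = 49/83.848 × 54.534 + 151 ≈ 182.87 → 183.
Site F: 3.298 ∈ [0.000, 82.110] ↔ index [0, 50].
0 + (3.298−0.000)·(50−0)/(82.110−0.000) = 0 + 3.298·50/82.110 ≈ 2.01, so AQI = 2.
Site B: 153.455 lies in 120.989–182.650, so I_lo=101, I_hi=150, C_lo=120.989, C_hi=182.650.
(150−101)/(182.650−120.989) × (153.455−120.989) + 101 = 49/61.661 × 32.466 + 101 ≈ 126.80 → 127.
Site C: 292.817 lies in 266.500–322.721, so I_lo=201, I_hi=300, C_lo=266.500, C_hi=322.721.
(300−201)/(322.721−266.500) × (292.817−266.500) + 201 = 99/56.221 × 26.317 + 201 ≈ 247.34 → 247.
AQIs: Site A=192, Site L=183, Site F=2, Site B=127, Site C=247. Site F (2) − Site A (192) = -190.

-190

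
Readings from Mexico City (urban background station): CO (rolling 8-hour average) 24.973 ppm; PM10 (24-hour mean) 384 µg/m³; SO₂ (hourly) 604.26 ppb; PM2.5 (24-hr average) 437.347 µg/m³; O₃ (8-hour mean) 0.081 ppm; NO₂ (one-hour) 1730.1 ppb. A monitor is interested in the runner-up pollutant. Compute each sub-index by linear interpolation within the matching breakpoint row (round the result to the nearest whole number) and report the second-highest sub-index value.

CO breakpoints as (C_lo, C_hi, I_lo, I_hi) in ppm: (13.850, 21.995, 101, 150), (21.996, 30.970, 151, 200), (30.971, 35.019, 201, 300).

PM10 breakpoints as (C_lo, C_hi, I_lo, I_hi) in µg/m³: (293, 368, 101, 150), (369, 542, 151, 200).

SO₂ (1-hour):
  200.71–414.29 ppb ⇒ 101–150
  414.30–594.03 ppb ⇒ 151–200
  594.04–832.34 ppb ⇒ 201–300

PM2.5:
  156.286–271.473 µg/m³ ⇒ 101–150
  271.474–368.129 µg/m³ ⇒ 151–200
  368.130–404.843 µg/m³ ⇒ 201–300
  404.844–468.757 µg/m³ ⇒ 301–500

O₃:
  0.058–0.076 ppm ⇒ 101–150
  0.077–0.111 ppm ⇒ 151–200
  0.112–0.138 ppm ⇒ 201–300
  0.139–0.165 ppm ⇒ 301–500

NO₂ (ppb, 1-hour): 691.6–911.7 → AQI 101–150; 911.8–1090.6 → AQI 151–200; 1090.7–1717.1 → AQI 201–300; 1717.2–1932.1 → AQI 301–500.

313

CO: row 21.996–30.970 (AQI 151–200). (200−151)·(24.973−21.996)/(30.970−21.996) + 151 = 49·2.977/8.974 + 151 ≈ 167.26 → 167.
PM10 384: bracket 369–542 → index 151–200; slope 49/173, offset 15.
AQI = 151 + 49/173·15 ≈ 155.25 ⇒ 155.
SO₂: 604.26 ∈ [594.04, 832.34] ↔ index [201, 300].
201 + (604.26−594.04)·(300−201)/(832.34−594.04) = 201 + 10.22·99/238.30 ≈ 205.25, so AQI = 205.
PM2.5: 437.347 lies in 404.844–468.757, so I_lo=301, I_hi=500, C_lo=404.844, C_hi=468.757.
(500−301)/(468.757−404.844) × (437.347−404.844) + 301 = 199/63.913 × 32.503 + 301 ≈ 402.20 → 402.
O₃: 0.081 ∈ [0.077, 0.111] ↔ index [151, 200].
151 + (0.081−0.077)·(200−151)/(0.111−0.077) = 151 + 0.004·49/0.034 ≈ 156.76, so AQI = 157.
NO₂: 1730.1 lies in 1717.2–1932.1, so I_lo=301, I_hi=500, C_lo=1717.2, C_hi=1932.1.
(500−301)/(1932.1−1717.2) × (1730.1−1717.2) + 301 = 199/214.9 × 12.9 + 301 ≈ 312.95 → 313.
Sub-indices: CO→167, PM10→155, SO₂→205, PM2.5→402, O₃→157, NO₂→313. Ranked high→low: 402, 313, 205, 167, 157, 155. Second-highest sub-index = 313.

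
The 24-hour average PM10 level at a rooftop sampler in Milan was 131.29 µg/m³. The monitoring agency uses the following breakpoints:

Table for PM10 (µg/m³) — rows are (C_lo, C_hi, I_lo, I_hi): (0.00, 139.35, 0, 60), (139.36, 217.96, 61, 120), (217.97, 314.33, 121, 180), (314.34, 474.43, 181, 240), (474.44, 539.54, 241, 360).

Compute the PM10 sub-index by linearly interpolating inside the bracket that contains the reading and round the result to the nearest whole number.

PM10: 131.29 ∈ [0.00, 139.35] ↔ index [0, 60].
0 + (131.29−0.00)·(60−0)/(139.35−0.00) = 0 + 131.29·60/139.35 ≈ 56.53, so AQI = 57.

57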